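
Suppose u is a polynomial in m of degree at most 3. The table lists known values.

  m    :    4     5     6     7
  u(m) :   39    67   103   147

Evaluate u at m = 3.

First differences: 28, 36, 44. Second differences: 8, 8.
Level-2 differences are constant, so u has degree 2.
Fitting a degree-2 polynomial gives u(m) = 4m² - 8m + 7.
Then u(3) = 19.

19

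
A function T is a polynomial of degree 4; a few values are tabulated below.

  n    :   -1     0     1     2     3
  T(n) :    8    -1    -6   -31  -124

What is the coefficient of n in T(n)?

Write T(n) = an^4 + bn³ + cn² + dn + e; the 5 given values yield a linear system in the 5 coefficients.
Solving, T(n) = -n^4 - 2n³ + 3n² - 5n - 1.
The coefficient of n is -5.

-5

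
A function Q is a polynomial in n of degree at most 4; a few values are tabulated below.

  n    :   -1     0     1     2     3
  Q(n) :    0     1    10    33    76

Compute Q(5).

Write Q(n) = an^4 + bn³ + cn² + dn + e; the 5 given values yield a linear system in the 5 coefficients.
Solving, the leading coefficient vanishes, and Q(n) = n³ + 4n² + 4n + 1.
Then Q(5) = 246.

246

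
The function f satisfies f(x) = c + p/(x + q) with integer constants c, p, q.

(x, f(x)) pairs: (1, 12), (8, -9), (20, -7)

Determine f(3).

(f(x) − c)(x + q) = p for each data point; the three points give a linear system in c and q, then p follows.
Solving: c = -6, q = -2, p = -18, so f(x) = -6 − 18/(x − 2).
Then f(3) = -6 − 18/1 = -24.

-24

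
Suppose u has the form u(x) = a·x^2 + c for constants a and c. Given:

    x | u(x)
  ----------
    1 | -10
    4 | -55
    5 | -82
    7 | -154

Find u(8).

From u(1) = -10 and u(4) = -55: 1a + c = -10 and 16a + c = -55.
Subtracting: 15a = -45, so a = -3; then c = -10 − (-3)·1 = -7.
So u(x) = -3x² − 7, and u(8) = -199.

-199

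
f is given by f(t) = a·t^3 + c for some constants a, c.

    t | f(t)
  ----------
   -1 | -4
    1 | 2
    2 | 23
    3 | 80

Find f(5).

From f(-1) = -4 and f(1) = 2: -1a + c = -4 and 1a + c = 2.
Subtracting: 2a = 6, so a = 3; then c = -4 − 3·(-1) = -1.
So f(t) = 3t³ − 1, and f(5) = 374.

374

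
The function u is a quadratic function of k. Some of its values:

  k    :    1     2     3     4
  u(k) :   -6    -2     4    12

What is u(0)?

First differences: 4, 6, 8. Second differences: 2, 2.
Level-2 differences are constant, so u has degree 2.
Fitting a degree-2 polynomial gives u(k) = k² + k - 8.
The constant term is u(0) = -8.

-8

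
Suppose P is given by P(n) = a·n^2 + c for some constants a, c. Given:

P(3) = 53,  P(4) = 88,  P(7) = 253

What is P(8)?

From P(3) = 53 and P(4) = 88: 9a + c = 53 and 16a + c = 88.
Subtracting: 7a = 35, so a = 5; then c = 53 − 5·9 = 8.
So P(n) = 5n² + 8, and P(8) = 328.

328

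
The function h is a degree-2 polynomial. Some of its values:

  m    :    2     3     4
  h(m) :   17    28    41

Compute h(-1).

Write h(m) = am² + bm + c; the 3 given values yield a linear system in the 3 coefficients.
Solving, h(m) = m² + 6m + 1.
Then h(-1) = -4.

-4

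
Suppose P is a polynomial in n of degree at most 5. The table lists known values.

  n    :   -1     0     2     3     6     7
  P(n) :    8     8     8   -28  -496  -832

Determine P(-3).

98

Write P(n) = an^5 + bn^4 + cn³ + dn² + en + p; the 6 given values yield a linear system in the 6 coefficients.
Solving, the top 2 coefficients vanish, and P(n) = -3n³ + 3n² + 6n + 8.
Then P(-3) = 98.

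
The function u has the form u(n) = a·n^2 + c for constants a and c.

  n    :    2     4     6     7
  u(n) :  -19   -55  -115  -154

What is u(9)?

-250

From u(2) = -19 and u(4) = -55: 4a + c = -19 and 16a + c = -55.
Subtracting: 12a = -36, so a = -3; then c = -19 − (-3)·4 = -7.
So u(n) = -3n² − 7, and u(9) = -250.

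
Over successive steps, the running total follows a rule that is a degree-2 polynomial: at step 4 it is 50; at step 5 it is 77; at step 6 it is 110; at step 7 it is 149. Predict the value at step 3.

Write the value at n as s(n).
First differences: 27, 33, 39. Second differences: 6, 6.
Level-2 differences are constant, so s has degree 2.
Fitting a degree-2 polynomial gives s(n) = 3n² + 2.
Then s(3) = 29.

29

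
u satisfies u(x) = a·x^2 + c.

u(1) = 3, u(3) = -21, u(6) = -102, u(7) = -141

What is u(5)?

-69

From u(1) = 3 and u(3) = -21: 1a + c = 3 and 9a + c = -21.
Subtracting: 8a = -24, so a = -3; then c = 3 − (-3)·1 = 6.
So u(x) = -3x² + 6, and u(5) = -69.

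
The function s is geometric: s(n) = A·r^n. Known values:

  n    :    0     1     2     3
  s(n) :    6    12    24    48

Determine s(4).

Consecutive ratio: 12/6 = 2, and 24/12 = 2, so r = 2.
Then A·2^0 = 6 gives A = 6, and s(n) = 6·2^n.
s(4) = 6·2^4 = 96.

96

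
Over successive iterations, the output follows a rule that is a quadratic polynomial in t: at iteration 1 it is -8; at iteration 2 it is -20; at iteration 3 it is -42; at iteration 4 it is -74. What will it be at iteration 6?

-168

Write the value at t as Q(t).
First differences: -12, -22, -32. Second differences: -10, -10.
Level-2 differences are constant, so Q has degree 2.
Fitting a degree-2 polynomial gives Q(t) = -5t² + 3t - 6.
Then Q(6) = -168.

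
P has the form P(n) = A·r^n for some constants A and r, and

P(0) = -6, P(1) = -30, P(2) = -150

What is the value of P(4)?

-3750

Consecutive ratio: -30/(-6) = 5, and -150/(-30) = 5, so r = 5.
Then A·5^0 = -6 gives A = -6, and P(n) = -6·5^n.
P(4) = -6·5^4 = -3750.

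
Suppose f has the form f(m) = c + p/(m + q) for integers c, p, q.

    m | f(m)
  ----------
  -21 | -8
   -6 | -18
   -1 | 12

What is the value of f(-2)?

(f(m) − c)(m + q) = p for each data point; the three points give a linear system in c and q, then p follows.
Solving: c = -6, q = 3, p = 36, so f(m) = -6 + 36/(m + 3).
Then f(-2) = -6 + 36/1 = 30.

30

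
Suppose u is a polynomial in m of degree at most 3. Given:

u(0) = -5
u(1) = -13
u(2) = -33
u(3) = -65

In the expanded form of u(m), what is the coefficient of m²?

-6

First differences: -8, -20, -32. Second differences: -12, -12.
Level-2 differences are constant, so u has degree 2.
Fitting a degree-2 polynomial gives u(m) = -6m² - 2m - 5.
The coefficient of m² is -6.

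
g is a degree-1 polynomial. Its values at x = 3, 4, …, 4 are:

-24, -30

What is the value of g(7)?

Write g(x) = ax + b; the 2 given values yield a linear system in the 2 coefficients.
Solving, g(x) = -6x - 6.
Then g(7) = -48.

-48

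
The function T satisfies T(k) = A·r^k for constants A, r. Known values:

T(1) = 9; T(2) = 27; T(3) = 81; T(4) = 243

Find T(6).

Consecutive ratio: 27/9 = 3, and 81/27 = 3, so r = 3.
Then A·3^1 = 9 gives A = 3, and T(k) = 3·3^k.
T(6) = 3·3^6 = 2187.

2187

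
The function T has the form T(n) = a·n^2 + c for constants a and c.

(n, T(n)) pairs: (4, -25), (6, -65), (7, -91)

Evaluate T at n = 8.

-121

From T(4) = -25 and T(6) = -65: 16a + c = -25 and 36a + c = -65.
Subtracting: 20a = -40, so a = -2; then c = -25 − (-2)·16 = 7.
So T(n) = -2n² + 7, and T(8) = -121.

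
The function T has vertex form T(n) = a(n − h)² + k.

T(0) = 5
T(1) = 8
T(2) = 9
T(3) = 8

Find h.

2

First differences 3, 1, -1; second difference -2 = 2a, so a = -1.
Expanding, the n-coefficient is −2ah = 2h; matching it to the data gives h = 2, and then k = 9.
So T(n) = -1(n − 2)² + 9.
Hence h = 2.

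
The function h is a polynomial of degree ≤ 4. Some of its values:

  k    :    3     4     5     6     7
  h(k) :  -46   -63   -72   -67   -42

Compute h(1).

First differences: -17, -9, 5, 25. Second differences: 8, 14, 20. Third differences: 6, 6.
Level-3 differences are constant, so h has degree 3.
Fitting a degree-3 polynomial gives h(k) = k³ - 8k² + 2k - 7.
Then h(1) = -12.

-12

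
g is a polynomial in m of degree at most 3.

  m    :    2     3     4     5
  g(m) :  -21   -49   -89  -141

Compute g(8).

First differences: -28, -40, -52. Second differences: -12, -12.
Level-2 differences are constant, so g has degree 2.
Fitting a degree-2 polynomial gives g(m) = -6m² + 2m - 1.
Then g(8) = -369.

-369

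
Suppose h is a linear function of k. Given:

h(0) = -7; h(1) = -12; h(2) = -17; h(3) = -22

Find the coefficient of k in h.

Write h(k) = ak + b; the 4 given values yield a linear system in the 2 coefficients.
Solving, h(k) = -5k - 7.
The coefficient of k is -5.

-5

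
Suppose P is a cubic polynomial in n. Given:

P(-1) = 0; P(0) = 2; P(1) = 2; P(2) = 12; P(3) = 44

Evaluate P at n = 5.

First differences: 2, 0, 10, 32. Second differences: -2, 10, 22. Third differences: 12, 12.
Level-3 differences are constant, so P has degree 3.
Fitting a degree-3 polynomial gives P(n) = 2n³ - n² - n + 2.
Then P(5) = 222.

222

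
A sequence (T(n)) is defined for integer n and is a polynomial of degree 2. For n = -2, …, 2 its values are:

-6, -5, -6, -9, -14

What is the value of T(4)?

-30

First differences: 1, -1, -3, -5. Second differences: -2, -2, -2.
Level-2 differences are constant, so T has degree 2.
Fitting a degree-2 polynomial gives T(n) = -n² - 2n - 6.
Then T(4) = -30.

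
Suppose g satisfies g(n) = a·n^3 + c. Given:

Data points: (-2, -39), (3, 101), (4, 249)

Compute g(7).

From g(-2) = -39 and g(3) = 101: -8a + c = -39 and 27a + c = 101.
Subtracting: 35a = 140, so a = 4; then c = -39 − 4·(-8) = -7.
So g(n) = 4n³ − 7, and g(7) = 1365.

1365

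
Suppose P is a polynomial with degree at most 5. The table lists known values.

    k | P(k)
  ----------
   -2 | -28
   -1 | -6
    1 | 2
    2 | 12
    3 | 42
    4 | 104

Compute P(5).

Write P(k) = ak^5 + bk^4 + ck³ + dk² + ek + p; the 6 given values yield a linear system in the 6 coefficients.
Solving, the top 2 coefficients vanish, and P(k) = 2k³ - 2k² + 2k.
Then P(5) = 210.

210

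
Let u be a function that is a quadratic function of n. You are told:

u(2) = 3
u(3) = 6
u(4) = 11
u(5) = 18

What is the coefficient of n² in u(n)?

First differences: 3, 5, 7. Second differences: 2, 2.
Level-2 differences are constant, so u has degree 2.
Fitting a degree-2 polynomial gives u(n) = n² - 2n + 3.
The coefficient of n² is 1.

1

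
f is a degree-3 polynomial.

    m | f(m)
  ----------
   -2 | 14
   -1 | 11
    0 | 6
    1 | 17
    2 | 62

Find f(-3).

-3

Write f(m) = am³ + bm² + cm + d; the 5 given values yield a linear system in the 4 coefficients.
Solving, f(m) = 3m³ + 8m² + 6.
Then f(-3) = -3.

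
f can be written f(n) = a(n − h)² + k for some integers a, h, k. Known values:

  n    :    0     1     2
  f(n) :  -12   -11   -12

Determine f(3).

-15

First differences 1, -1; second difference -2 = 2a, so a = -1.
Expanding, the n-coefficient is −2ah = 2h; matching it to the data gives h = 1, and then k = -11.
So f(n) = -1(n − 1)² − 11.
f(3) = -1·2² − 11 = -15.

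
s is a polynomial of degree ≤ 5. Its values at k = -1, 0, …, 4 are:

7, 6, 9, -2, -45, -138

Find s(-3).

First differences: -1, 3, -11, -43, -93. Second differences: 4, -14, -32, -50. Third differences: -18, -18, -18.
Level-3 differences are constant, so s has degree 3.
Fitting a degree-3 polynomial gives s(k) = -3k³ + 2k² + 4k + 6.
Then s(-3) = 93.

93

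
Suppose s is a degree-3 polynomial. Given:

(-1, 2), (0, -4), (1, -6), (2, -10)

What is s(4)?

-48

Write s(k) = ak³ + bk² + ck + d; the 4 given values yield a linear system in the 4 coefficients.
Solving, s(k) = -k³ + 2k² - 3k - 4.
Then s(4) = -48.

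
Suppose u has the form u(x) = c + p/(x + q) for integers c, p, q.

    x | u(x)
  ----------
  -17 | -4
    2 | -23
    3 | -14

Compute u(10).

-7

(u(x) − c)(x + q) = p for each data point; the three points give a linear system in c and q, then p follows.
Solving: c = -5, q = -1, p = -18, so u(x) = -5 − 18/(x − 1).
Then u(10) = -5 − 18/9 = -7.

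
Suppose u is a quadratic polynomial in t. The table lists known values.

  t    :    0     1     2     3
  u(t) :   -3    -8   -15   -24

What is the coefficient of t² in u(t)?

-1

Write u(t) = at² + bt + c; the 4 given values yield a linear system in the 3 coefficients.
Solving, u(t) = -t² - 4t - 3.
The coefficient of t² is -1.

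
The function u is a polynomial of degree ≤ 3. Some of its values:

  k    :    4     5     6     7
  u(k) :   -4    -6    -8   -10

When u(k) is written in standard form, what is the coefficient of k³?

0

Write u(k) = ak³ + bk² + ck + d; the 4 given values yield a linear system in the 4 coefficients.
Solving, the top 2 coefficients vanish, and u(k) = -2k + 4.
The coefficient of k³ is 0.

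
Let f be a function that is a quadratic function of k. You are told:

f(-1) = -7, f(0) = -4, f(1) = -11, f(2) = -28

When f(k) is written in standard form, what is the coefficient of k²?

Write f(k) = ak² + bk + c; the 4 given values yield a linear system in the 3 coefficients.
Solving, f(k) = -5k² - 2k - 4.
The coefficient of k² is -5.

-5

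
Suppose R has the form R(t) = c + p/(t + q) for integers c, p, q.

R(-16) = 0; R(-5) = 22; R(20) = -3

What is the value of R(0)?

-8

(R(t) − c)(t + q) = p for each data point; the three points give a linear system in c and q, then p follows.
Solving: c = -2, q = 4, p = -24, so R(t) = -2 − 24/(t + 4).
Then R(0) = -2 − 24/4 = -8.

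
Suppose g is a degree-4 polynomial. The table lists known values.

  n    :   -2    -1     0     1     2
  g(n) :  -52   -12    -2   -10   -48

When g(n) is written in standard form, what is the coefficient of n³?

0

Write g(n) = an^4 + bn³ + cn² + dn + e; the 5 given values yield a linear system in the 5 coefficients.
Solving, g(n) = -n^4 - 8n² + n - 2.
The coefficient of n³ is 0.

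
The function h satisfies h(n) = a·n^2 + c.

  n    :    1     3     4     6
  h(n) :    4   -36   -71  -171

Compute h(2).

From h(1) = 4 and h(3) = -36: 1a + c = 4 and 9a + c = -36.
Subtracting: 8a = -40, so a = -5; then c = 4 − (-5)·1 = 9.
So h(n) = -5n² + 9, and h(2) = -11.

-11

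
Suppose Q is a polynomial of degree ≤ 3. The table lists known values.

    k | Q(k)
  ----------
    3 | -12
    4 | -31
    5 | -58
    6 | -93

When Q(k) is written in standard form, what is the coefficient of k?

9

First differences: -19, -27, -35. Second differences: -8, -8.
Level-2 differences are constant, so Q has degree 2.
Fitting a degree-2 polynomial gives Q(k) = -4k² + 9k - 3.
The coefficient of k is 9.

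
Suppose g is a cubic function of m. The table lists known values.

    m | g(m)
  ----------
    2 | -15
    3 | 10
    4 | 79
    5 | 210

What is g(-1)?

-6

Write g(m) = am³ + bm² + cm + d; the 4 given values yield a linear system in the 4 coefficients.
Solving, g(m) = 3m³ - 5m² - 7m - 5.
Then g(-1) = -6.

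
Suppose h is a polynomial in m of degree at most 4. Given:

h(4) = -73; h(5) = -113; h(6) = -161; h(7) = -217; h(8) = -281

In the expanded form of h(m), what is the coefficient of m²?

-4

Write h(m) = am^4 + bm³ + cm² + dm + e; the 5 given values yield a linear system in the 5 coefficients.
Solving, the top 2 coefficients vanish, and h(m) = -4m² - 4m + 7.
The coefficient of m² is -4.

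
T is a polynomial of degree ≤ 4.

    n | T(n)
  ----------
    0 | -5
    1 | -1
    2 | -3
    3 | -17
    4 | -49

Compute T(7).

-313

First differences: 4, -2, -14, -32. Second differences: -6, -12, -18. Third differences: -6, -6.
Level-3 differences are constant, so T has degree 3.
Fitting a degree-3 polynomial gives T(n) = -n³ + 5n - 5.
Then T(7) = -313.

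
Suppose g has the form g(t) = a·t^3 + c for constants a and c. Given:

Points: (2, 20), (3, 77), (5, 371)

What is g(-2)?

-28

From g(2) = 20 and g(3) = 77: 8a + c = 20 and 27a + c = 77.
Subtracting: 19a = 57, so a = 3; then c = 20 − 3·8 = -4.
So g(t) = 3t³ − 4, and g(-2) = -28.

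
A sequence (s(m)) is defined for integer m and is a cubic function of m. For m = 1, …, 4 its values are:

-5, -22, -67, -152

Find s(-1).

-7

Write s(m) = am³ + bm² + cm + d; the 4 given values yield a linear system in the 4 coefficients.
Solving, s(m) = -2m³ - 2m² + 3m - 4.
Then s(-1) = -7.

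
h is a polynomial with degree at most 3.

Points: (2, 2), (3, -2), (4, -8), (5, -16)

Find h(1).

First differences: -4, -6, -8. Second differences: -2, -2.
Level-2 differences are constant, so h has degree 2.
Fitting a degree-2 polynomial gives h(m) = -m² + m + 4.
Then h(1) = 4.

4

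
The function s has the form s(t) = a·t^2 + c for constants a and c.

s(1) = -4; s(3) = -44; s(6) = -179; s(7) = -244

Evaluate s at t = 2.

-19

From s(1) = -4 and s(3) = -44: 1a + c = -4 and 9a + c = -44.
Subtracting: 8a = -40, so a = -5; then c = -4 − (-5)·1 = 1.
So s(t) = -5t² + 1, and s(2) = -19.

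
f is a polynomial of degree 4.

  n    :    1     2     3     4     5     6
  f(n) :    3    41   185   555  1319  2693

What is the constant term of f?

Write f(n) = an^4 + bn³ + cn² + dn + e; the 6 given values yield a linear system in the 5 coefficients.
Solving, f(n) = 2n^4 + 3n² - n - 1.
The constant term is f(0) = -1.

-1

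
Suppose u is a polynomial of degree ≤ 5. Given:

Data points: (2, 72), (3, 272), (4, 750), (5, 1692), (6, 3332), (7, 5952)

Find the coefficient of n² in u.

Write u(n) = an^5 + bn^4 + cn³ + dn² + en + p; the 6 given values yield a linear system in the 6 coefficients.
Solving, the leading coefficient vanishes, and u(n) = 2n^4 + 3n³ + 2n² + 3n + 2.
The coefficient of n² is 2.

2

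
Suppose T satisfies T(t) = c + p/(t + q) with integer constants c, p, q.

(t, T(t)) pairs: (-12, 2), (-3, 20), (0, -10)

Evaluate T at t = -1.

(T(t) − c)(t + q) = p for each data point; the three points give a linear system in c and q, then p follows.
Solving: c = 0, q = 2, p = -20, so T(t) = -20/(t + 2).
Then T(-1) = 0 − 20/1 = -20.

-20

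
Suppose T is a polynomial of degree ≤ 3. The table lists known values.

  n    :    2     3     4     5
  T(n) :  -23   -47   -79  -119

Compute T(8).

-287

First differences: -24, -32, -40. Second differences: -8, -8.
Level-2 differences are constant, so T has degree 2.
Fitting a degree-2 polynomial gives T(n) = -4n² - 4n + 1.
Then T(8) = -287.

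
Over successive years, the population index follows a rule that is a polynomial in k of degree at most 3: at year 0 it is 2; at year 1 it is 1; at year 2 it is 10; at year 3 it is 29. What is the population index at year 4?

Write the value at k as Q(k).
First differences: -1, 9, 19. Second differences: 10, 10.
Level-2 differences are constant, so Q has degree 2.
Extending the table by one column gives the next first difference 29, so Q(4) = 29 + 29 = 58.

58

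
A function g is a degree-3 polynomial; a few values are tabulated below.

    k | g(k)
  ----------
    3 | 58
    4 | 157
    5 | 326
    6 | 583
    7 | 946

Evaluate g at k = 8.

1433

First differences: 99, 169, 257, 363. Second differences: 70, 88, 106. Third differences: 18, 18.
Level-3 differences are constant, so g has degree 3.
Fitting a degree-3 polynomial gives g(k) = 3k³ - k² - 5k + 1.
Then g(8) = 1433.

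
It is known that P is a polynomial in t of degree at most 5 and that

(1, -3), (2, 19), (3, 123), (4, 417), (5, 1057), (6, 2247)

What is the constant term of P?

Write P(t) = at^5 + bt^4 + ct³ + dt² + et + p; the 6 given values yield a linear system in the 6 coefficients.
Solving, the leading coefficient vanishes, and P(t) = 2t^4 - 2t³ + 3t² - 3t - 3.
The constant term is P(0) = -3.

-3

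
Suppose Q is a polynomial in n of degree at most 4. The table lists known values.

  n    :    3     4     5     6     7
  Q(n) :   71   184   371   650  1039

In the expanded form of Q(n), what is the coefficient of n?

First differences: 113, 187, 279, 389. Second differences: 74, 92, 110. Third differences: 18, 18.
Level-3 differences are constant, so Q has degree 3.
Fitting a degree-3 polynomial gives Q(n) = 3n³ + n² - 5n - 4.
The coefficient of n is -5.

-5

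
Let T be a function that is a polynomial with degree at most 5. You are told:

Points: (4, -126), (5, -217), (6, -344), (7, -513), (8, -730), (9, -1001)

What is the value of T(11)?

First differences: -91, -127, -169, -217, -271. Second differences: -36, -42, -48, -54. Third differences: -6, -6, -6.
Level-3 differences are constant, so T has degree 3.
Fitting a degree-3 polynomial gives T(t) = -t³ - 3t² - 3t - 2.
Then T(11) = -1729.

-1729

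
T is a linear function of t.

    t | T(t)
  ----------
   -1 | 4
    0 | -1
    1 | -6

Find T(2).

First differences: -5, -5.
Level-1 differences are constant, so T has degree 1.
Fitting a degree-1 polynomial gives T(t) = -5t - 1.
Then T(2) = -11.

-11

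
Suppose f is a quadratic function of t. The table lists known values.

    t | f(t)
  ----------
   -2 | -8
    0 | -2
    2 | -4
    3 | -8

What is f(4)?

-14

Write f(t) = at² + bt + c; the 4 given values yield a linear system in the 3 coefficients.
Solving, f(t) = -t² + t - 2.
Then f(4) = -14.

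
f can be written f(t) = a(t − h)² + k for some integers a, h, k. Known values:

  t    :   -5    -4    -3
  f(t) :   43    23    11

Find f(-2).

First differences -20, -12; second difference 8 = 2a, so a = 4.
Expanding, the t-coefficient is −2ah = -8h; matching it to the data gives h = -2, and then k = 7.
So f(t) = 4(t + 2)² + 7.
f(-2) = 4·0² + 7 = 7.

7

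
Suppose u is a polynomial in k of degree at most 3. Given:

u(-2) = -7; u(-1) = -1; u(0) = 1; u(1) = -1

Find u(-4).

-31

First differences: 6, 2, -2. Second differences: -4, -4.
Level-2 differences are constant, so u has degree 2.
Fitting a degree-2 polynomial gives u(k) = -2k² + 1.
Then u(-4) = -31.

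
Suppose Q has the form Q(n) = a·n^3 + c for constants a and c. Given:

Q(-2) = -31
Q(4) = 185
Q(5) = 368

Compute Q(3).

From Q(-2) = -31 and Q(4) = 185: -8a + c = -31 and 64a + c = 185.
Subtracting: 72a = 216, so a = 3; then c = -31 − 3·(-8) = -7.
So Q(n) = 3n³ − 7, and Q(3) = 74.

74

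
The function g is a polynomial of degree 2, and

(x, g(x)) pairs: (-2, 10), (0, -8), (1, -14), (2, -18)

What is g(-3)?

Write g(x) = ax² + bx + c; the 4 given values yield a linear system in the 3 coefficients.
Solving, g(x) = x² - 7x - 8.
Then g(-3) = 22.

22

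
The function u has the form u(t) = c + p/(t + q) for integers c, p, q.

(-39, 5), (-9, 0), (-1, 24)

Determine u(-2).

42

(u(t) − c)(t + q) = p for each data point; the three points give a linear system in c and q, then p follows.
Solving: c = 6, q = 3, p = 36, so u(t) = 6 + 36/(t + 3).
Then u(-2) = 6 + 36/1 = 42.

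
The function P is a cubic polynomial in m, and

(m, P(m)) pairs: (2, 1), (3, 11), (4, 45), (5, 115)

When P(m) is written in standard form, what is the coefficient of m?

2

Write P(m) = am³ + bm² + cm + d; the 4 given values yield a linear system in the 4 coefficients.
Solving, P(m) = 2m³ - 6m² + 2m + 5.
The coefficient of m is 2.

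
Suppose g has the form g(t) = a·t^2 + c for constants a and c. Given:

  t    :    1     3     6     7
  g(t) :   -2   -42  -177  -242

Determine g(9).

-402

From g(1) = -2 and g(3) = -42: 1a + c = -2 and 9a + c = -42.
Subtracting: 8a = -40, so a = -5; then c = -2 − (-5)·1 = 3.
So g(t) = -5t² + 3, and g(9) = -402.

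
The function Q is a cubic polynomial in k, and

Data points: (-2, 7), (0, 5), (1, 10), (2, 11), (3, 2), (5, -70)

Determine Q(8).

-403

Write Q(k) = ak³ + bk² + ck + d; the 6 given values yield a linear system in the 4 coefficients.
Solving, Q(k) = -k³ + k² + 5k + 5.
Then Q(8) = -403.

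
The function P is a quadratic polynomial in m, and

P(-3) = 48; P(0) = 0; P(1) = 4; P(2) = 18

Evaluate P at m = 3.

42

Write P(m) = am² + bm + c; the 4 given values yield a linear system in the 3 coefficients.
Solving, P(m) = 5m² - m.
Then P(3) = 42.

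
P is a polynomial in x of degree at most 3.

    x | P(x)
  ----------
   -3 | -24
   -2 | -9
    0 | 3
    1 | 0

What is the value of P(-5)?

Write P(x) = ax³ + bx² + cx + d; the 4 given values yield a linear system in the 4 coefficients.
Solving, the leading coefficient vanishes, and P(x) = -3x² + 3.
Then P(-5) = -72.

-72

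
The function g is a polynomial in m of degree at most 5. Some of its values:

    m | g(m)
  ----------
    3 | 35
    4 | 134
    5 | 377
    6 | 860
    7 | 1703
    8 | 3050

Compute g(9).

5069

Write g(m) = am^5 + bm^4 + cm³ + dm² + em + p; the 6 given values yield a linear system in the 6 coefficients.
Solving, the leading coefficient vanishes, and g(m) = m^4 - 2m³ - m² + 5m + 2.
Then g(9) = 5069.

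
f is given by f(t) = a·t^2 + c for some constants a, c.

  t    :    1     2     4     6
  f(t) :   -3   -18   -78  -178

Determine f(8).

From f(1) = -3 and f(2) = -18: 1a + c = -3 and 4a + c = -18.
Subtracting: 3a = -15, so a = -5; then c = -3 − (-5)·1 = 2.
So f(t) = -5t² + 2, and f(8) = -318.

-318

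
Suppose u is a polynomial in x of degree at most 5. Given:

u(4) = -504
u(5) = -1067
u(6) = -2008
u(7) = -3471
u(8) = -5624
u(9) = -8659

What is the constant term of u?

8

Write u(x) = ax^5 + bx^4 + cx³ + dx² + ex + p; the 6 given values yield a linear system in the 6 coefficients.
Solving, the leading coefficient vanishes, and u(x) = -x^4 - 2x³ - 8x² + 8.
The constant term is u(0) = 8.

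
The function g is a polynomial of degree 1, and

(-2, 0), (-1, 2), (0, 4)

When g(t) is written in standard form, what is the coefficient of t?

2

First differences: 2, 2.
Level-1 differences are constant, so g has degree 1.
Fitting a degree-1 polynomial gives g(t) = 2t + 4.
The coefficient of t is 2.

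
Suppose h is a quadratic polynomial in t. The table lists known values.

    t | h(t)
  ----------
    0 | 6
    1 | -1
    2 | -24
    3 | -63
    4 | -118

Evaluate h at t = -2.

First differences: -7, -23, -39, -55. Second differences: -16, -16, -16.
Level-2 differences are constant, so h has degree 2.
Fitting a degree-2 polynomial gives h(t) = -8t² + t + 6.
Then h(-2) = -28.

-28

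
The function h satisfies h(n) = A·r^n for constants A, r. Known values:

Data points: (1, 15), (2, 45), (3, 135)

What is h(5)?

1215

Consecutive ratio: 45/15 = 3, and 135/45 = 3, so r = 3.
Then A·3^1 = 15 gives A = 5, and h(n) = 5·3^n.
h(5) = 5·3^5 = 1215.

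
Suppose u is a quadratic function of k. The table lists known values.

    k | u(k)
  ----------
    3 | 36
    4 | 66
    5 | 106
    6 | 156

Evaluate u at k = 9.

366

First differences: 30, 40, 50. Second differences: 10, 10.
Level-2 differences are constant, so u has degree 2.
Fitting a degree-2 polynomial gives u(k) = 5k² - 5k + 6.
Then u(9) = 366.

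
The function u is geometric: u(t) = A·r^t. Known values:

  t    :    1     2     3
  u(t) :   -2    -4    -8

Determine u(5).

-32

Consecutive ratio: -4/(-2) = 2, and -8/(-4) = 2, so r = 2.
Then A·2^1 = -2 gives A = -1, and u(t) = -1·2^t.
u(5) = -1·2^5 = -32.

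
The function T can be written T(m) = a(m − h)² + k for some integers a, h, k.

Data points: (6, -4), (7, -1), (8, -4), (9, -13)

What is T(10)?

-28

First differences 3, -3, -9; second difference -6 = 2a, so a = -3.
Expanding, the m-coefficient is −2ah = 6h; matching it to the data gives h = 7, and then k = -1.
So T(m) = -3(m − 7)² − 1.
T(10) = -3·3² − 1 = -28.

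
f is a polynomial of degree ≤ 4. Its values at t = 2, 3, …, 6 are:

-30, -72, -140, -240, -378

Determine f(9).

-1080

Write f(t) = at^4 + bt³ + ct² + dt + e; the 5 given values yield a linear system in the 5 coefficients.
Solving, the leading coefficient vanishes, and f(t) = -t³ - 4t² - 3t.
Then f(9) = -1080.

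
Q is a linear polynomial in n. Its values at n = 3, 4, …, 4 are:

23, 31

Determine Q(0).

-1

Write Q(n) = an + b; the 2 given values yield a linear system in the 2 coefficients.
Solving, Q(n) = 8n - 1.
Then Q(0) = -1.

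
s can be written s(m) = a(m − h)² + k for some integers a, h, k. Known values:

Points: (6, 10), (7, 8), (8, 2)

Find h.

6

First differences -2, -6; second difference -4 = 2a, so a = -2.
Expanding, the m-coefficient is −2ah = 4h; matching it to the data gives h = 6, and then k = 10.
So s(m) = -2(m − 6)² + 10.
Hence h = 6.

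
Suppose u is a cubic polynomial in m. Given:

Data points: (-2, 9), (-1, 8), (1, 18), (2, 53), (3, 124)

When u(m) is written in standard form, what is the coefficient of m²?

6

Write u(m) = am³ + bm² + cm + d; the 5 given values yield a linear system in the 4 coefficients.
Solving, u(m) = 2m³ + 6m² + 3m + 7.
The coefficient of m² is 6.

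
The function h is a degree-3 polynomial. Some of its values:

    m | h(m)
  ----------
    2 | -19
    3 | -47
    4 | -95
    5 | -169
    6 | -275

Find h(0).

1

First differences: -28, -48, -74, -106. Second differences: -20, -26, -32. Third differences: -6, -6.
Level-3 differences are constant, so h has degree 3.
Fitting a degree-3 polynomial gives h(m) = -m³ - m² - 4m + 1.
Then h(0) = 1.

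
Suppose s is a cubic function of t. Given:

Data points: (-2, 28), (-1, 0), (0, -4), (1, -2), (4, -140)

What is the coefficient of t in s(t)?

2

Write s(t) = at³ + bt² + ct + d; the 5 given values yield a linear system in the 4 coefficients.
Solving, s(t) = -3t³ + 3t² + 2t - 4.
The coefficient of t is 2.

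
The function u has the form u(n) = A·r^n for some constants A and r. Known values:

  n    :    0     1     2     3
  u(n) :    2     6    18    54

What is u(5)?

486

Consecutive ratio: 6/2 = 3, and 18/6 = 3, so r = 3.
Then A·3^0 = 2 gives A = 2, and u(n) = 2·3^n.
u(5) = 2·3^5 = 486.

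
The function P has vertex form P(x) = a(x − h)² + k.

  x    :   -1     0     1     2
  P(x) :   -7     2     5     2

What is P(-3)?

-43

First differences 9, 3, -3; second difference -6 = 2a, so a = -3.
Expanding, the x-coefficient is −2ah = 6h; matching it to the data gives h = 1, and then k = 5.
So P(x) = -3(x − 1)² + 5.
P(-3) = -3·(-4)² + 5 = -43.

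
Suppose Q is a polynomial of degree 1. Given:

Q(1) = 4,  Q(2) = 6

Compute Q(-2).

-2

Write Q(n) = an + b; the 2 given values yield a linear system in the 2 coefficients.
Solving, Q(n) = 2n + 2.
Then Q(-2) = -2.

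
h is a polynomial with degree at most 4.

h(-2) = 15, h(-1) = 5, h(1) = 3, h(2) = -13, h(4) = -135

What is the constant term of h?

Write h(k) = ak^4 + bk³ + ck² + dk + e; the 5 given values yield a linear system in the 5 coefficients.
Solving, the leading coefficient vanishes, and h(k) = -2k³ - k² + k + 5.
The constant term is h(0) = 5.

5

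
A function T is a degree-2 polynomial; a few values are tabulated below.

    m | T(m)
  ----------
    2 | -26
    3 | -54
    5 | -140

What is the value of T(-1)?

Write T(m) = am² + bm + c; the 3 given values yield a linear system in the 3 coefficients.
Solving, T(m) = -5m² - 3m.
Then T(-1) = -2.

-2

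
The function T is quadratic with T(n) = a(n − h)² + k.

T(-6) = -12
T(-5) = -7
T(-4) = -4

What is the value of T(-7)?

-19

First differences 5, 3; second difference -2 = 2a, so a = -1.
Expanding, the n-coefficient is −2ah = 2h; matching it to the data gives h = -3, and then k = -3.
So T(n) = -1(n + 3)² − 3.
T(-7) = -1·(-4)² − 3 = -19.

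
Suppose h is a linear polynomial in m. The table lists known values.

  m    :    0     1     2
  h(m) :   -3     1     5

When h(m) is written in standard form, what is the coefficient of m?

4

Write h(m) = am + b; the 3 given values yield a linear system in the 2 coefficients.
Solving, h(m) = 4m - 3.
The coefficient of m is 4.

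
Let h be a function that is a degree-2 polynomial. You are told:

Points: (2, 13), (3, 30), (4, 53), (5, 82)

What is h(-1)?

-2

First differences: 17, 23, 29. Second differences: 6, 6.
Level-2 differences are constant, so h has degree 2.
Fitting a degree-2 polynomial gives h(m) = 3m² + 2m - 3.
Then h(-1) = -2.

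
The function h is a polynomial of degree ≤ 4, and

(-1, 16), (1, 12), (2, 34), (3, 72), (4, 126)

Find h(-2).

Write h(x) = ax^4 + bx³ + cx² + dx + e; the 5 given values yield a linear system in the 5 coefficients.
Solving, the top 2 coefficients vanish, and h(x) = 8x² - 2x + 6.
Then h(-2) = 42.

42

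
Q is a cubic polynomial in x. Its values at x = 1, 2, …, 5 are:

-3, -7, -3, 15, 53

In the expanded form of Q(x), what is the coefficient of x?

-5

Write Q(x) = ax³ + bx² + cx + d; the 5 given values yield a linear system in the 4 coefficients.
Solving, Q(x) = x³ - 2x² - 5x + 3.
The coefficient of x is -5.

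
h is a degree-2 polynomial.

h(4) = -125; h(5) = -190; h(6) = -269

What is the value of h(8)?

Write h(m) = am² + bm + c; the 3 given values yield a linear system in the 3 coefficients.
Solving, h(m) = -7m² - 2m - 5.
Then h(8) = -469.

-469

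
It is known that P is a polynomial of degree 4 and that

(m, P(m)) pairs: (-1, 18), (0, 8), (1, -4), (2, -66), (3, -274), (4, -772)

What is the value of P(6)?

Write P(m) = am^4 + bm³ + cm² + dm + e; the 6 given values yield a linear system in the 5 coefficients.
Solving, P(m) = -2m^4 - 4m³ + m² - 7m + 8.
Then P(6) = -3454.

-3454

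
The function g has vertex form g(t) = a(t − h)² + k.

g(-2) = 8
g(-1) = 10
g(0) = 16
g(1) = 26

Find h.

-2

First differences 2, 6, 10; second difference 4 = 2a, so a = 2.
Expanding, the t-coefficient is −2ah = -4h; matching it to the data gives h = -2, and then k = 8.
So g(t) = 2(t + 2)² + 8.
Hence h = -2.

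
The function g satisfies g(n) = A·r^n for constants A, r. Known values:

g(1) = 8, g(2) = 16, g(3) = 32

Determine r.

Consecutive ratio: 16/8 = 2, and 32/16 = 2, so r = 2.
Then A·2^1 = 8 gives A = 4, and g(n) = 4·2^n.

2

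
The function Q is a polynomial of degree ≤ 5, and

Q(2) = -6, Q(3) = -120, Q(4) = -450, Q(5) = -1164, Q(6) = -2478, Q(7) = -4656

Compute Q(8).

-8010

First differences: -114, -330, -714, -1314, -2178. Second differences: -216, -384, -600, -864. Third differences: -168, -216, -264. Fourth differences: -48, -48.
Level-4 differences are constant, so Q has degree 4.
Fitting a degree-4 polynomial gives Q(t) = -2t^4 + 2t² + 6t + 6.
Then Q(8) = -8010.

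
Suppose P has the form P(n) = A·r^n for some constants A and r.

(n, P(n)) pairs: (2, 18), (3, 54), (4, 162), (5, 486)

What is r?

Consecutive ratio: 54/18 = 3, and 162/54 = 3, so r = 3.
Then A·3^2 = 18 gives A = 2, and P(n) = 2·3^n.

3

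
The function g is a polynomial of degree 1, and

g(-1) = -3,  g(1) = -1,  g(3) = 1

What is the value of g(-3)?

-5

Write g(n) = an + b; the 3 given values yield a linear system in the 2 coefficients.
Solving, g(n) = n - 2.
Then g(-3) = -5.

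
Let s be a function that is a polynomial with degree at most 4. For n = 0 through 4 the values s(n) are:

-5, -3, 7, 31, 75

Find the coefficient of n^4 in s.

0

First differences: 2, 10, 24, 44. Second differences: 8, 14, 20. Third differences: 6, 6.
Level-3 differences are constant, so s has degree 3.
Fitting a degree-3 polynomial gives s(n) = n³ + n² - 5.
The coefficient of n^4 is 0.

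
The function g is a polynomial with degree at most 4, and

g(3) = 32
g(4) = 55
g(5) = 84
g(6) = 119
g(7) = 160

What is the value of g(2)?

Write g(x) = ax^4 + bx³ + cx² + dx + e; the 5 given values yield a linear system in the 5 coefficients.
Solving, the top 2 coefficients vanish, and g(x) = 3x² + 2x - 1.
Then g(2) = 15.

15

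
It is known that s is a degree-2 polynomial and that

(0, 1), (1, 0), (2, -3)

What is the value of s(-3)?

Write s(n) = an² + bn + c; the 3 given values yield a linear system in the 3 coefficients.
Solving, s(n) = -n² + 1.
Then s(-3) = -8.

-8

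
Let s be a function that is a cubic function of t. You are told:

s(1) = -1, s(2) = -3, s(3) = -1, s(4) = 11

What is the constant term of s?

Write s(t) = at³ + bt² + ct + d; the 4 given values yield a linear system in the 4 coefficients.
Solving, s(t) = t³ - 4t² + 3t - 1.
The constant term is s(0) = -1.

-1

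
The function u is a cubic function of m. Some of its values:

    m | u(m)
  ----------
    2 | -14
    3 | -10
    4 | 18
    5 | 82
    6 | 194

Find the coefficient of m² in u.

-6

First differences: 4, 28, 64, 112. Second differences: 24, 36, 48. Third differences: 12, 12.
Level-3 differences are constant, so u has degree 3.
Fitting a degree-3 polynomial gives u(m) = 2m³ - 6m² - 4m + 2.
The coefficient of m² is -6.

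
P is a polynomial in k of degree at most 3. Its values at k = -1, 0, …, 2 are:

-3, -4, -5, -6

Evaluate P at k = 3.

-7

First differences: -1, -1, -1.
Level-1 differences are constant, so P has degree 1.
Fitting a degree-1 polynomial gives P(k) = -k - 4.
Then P(3) = -7.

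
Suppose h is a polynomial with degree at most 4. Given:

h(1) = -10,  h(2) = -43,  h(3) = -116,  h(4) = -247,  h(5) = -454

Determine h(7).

-1168

First differences: -33, -73, -131, -207. Second differences: -40, -58, -76. Third differences: -18, -18.
Level-3 differences are constant, so h has degree 3.
Fitting a degree-3 polynomial gives h(k) = -3k³ - 2k² - 6k + 1.
Then h(7) = -1168.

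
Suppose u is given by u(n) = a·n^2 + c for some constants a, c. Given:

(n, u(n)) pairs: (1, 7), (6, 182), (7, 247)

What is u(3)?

From u(1) = 7 and u(6) = 182: 1a + c = 7 and 36a + c = 182.
Subtracting: 35a = 175, so a = 5; then c = 7 − 5·1 = 2.
So u(n) = 5n² + 2, and u(3) = 47.

47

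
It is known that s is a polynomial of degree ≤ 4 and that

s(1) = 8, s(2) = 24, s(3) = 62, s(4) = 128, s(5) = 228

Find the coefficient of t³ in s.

First differences: 16, 38, 66, 100. Second differences: 22, 28, 34. Third differences: 6, 6.
Level-3 differences are constant, so s has degree 3.
Fitting a degree-3 polynomial gives s(t) = t³ + 5t² - 6t + 8.
The coefficient of t³ is 1.

1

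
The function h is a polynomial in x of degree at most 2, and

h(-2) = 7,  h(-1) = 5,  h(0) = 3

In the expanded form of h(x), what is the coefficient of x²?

0

First differences: -2, -2.
Level-1 differences are constant, so h has degree 1.
Fitting a degree-1 polynomial gives h(x) = -2x + 3.
The coefficient of x² is 0.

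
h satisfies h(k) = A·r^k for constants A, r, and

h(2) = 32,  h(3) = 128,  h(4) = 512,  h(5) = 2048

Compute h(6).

Consecutive ratio: 128/32 = 4, and 512/128 = 4, so r = 4.
Then A·4^2 = 32 gives A = 2, and h(k) = 2·4^k.
h(6) = 2·4^6 = 8192.

8192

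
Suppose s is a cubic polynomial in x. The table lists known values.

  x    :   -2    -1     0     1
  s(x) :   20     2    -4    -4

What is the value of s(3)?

Write s(x) = ax³ + bx² + cx + d; the 4 given values yield a linear system in the 4 coefficients.
Solving, s(x) = -x³ + 3x² - 2x - 4.
Then s(3) = -10.

-10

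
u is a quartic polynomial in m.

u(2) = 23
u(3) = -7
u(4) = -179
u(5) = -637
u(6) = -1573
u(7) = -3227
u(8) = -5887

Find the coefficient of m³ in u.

4

First differences: -30, -172, -458, -936, -1654, -2660. Second differences: -142, -286, -478, -718, -1006. Third differences: -144, -192, -240, -288. Fourth differences: -48, -48, -48.
Level-4 differences are constant, so u has degree 4.
Fitting a degree-4 polynomial gives u(m) = -2m^4 + 4m³ + 3m² + 9m - 7.
The coefficient of m³ is 4.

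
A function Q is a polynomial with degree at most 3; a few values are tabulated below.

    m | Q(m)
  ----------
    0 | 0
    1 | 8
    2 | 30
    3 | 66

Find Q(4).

First differences: 8, 22, 36. Second differences: 14, 14.
Level-2 differences are constant, so Q has degree 2.
Fitting a degree-2 polynomial gives Q(m) = 7m² + m.
Then Q(4) = 116.

116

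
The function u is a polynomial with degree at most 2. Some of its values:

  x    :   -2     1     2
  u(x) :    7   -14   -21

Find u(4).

-35

Write u(x) = ax² + bx + c; the 3 given values yield a linear system in the 3 coefficients.
Solving, the leading coefficient vanishes, and u(x) = -7x - 7.
Then u(4) = -35.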